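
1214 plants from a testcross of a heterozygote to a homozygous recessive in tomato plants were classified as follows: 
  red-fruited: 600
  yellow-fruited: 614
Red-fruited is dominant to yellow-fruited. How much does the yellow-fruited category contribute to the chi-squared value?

0.081

A testcross of a heterozygote (Aa × aa) gives a 1:1 phenotypic ratio.
Total ratio parts = 2. Expected numbers out of 1214:
  red-fruited: 1214 × 1/2 = 607
  yellow-fruited: 1214 × 1/2 = 607
Contribution of yellow-fruited: (614 − 607)² / 607 = 0.0807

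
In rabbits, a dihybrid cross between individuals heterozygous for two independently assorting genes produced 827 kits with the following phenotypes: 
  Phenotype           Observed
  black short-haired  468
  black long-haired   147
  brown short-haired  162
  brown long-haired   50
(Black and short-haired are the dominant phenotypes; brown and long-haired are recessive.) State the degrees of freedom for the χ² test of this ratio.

A dihybrid F₂ with independent assortment and complete dominance at both loci gives a 9:3:3:1 phenotypic ratio.
A goodness-of-fit test with 4 phenotype classes has df = 4 − 1 = 3.

3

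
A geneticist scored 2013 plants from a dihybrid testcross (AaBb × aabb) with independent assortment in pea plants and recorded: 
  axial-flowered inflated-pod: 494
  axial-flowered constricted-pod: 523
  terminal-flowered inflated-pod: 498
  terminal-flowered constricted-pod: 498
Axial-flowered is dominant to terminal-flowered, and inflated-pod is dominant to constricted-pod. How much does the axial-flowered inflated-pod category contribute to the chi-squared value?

A dihybrid testcross with independent assortment gives a 1:1:1:1 ratio.
Under the 1:1:1:1 hypothesis (Σ ratio = 4, N = 2013):
  axial-flowered inflated-pod: 2013 × 1/4 = 503.25
  axial-flowered constricted-pod: 2013 × 1/4 = 503.25
  terminal-flowered inflated-pod: 2013 × 1/4 = 503.25
  terminal-flowered constricted-pod: 2013 × 1/4 = 503.25
Contribution of axial-flowered inflated-pod: (494 − 503.25)² / 503.25 = 0.1700

0.170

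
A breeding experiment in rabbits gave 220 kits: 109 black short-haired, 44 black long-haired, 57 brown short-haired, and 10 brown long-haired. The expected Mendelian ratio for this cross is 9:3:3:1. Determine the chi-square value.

Expected counts for N = 220 under a 9:3:3:1 ratio (total parts = 16):
  black short-haired: 220 × 9/16 = 123.75
  black long-haired: 220 × 3/16 = 41.25
  brown short-haired: 220 × 3/16 = 41.25
  brown long-haired: 220 × 1/16 = 13.75
χ² = Σ (O − E)² / E
  black short-haired: (109 − 123.75)² / 123.75 = 1.7581
  black long-haired: (44 − 41.25)² / 41.25 = 0.1833
  brown short-haired: (57 − 41.25)² / 41.25 = 6.0136
  brown long-haired: (10 − 13.75)² / 13.75 = 1.0227
χ² = 1.7581 + 0.1833 + 6.0136 + 1.0227 = 8.9777 ≈ 8.978

8.978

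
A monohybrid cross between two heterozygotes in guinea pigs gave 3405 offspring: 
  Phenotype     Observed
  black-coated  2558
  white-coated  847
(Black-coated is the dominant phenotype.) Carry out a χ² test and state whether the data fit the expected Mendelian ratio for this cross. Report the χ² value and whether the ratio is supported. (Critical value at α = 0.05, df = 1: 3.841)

0.028; consistent

For a monohybrid cross between heterozygotes with complete dominance, the expected phenotypic ratio is 3:1.
Total ratio parts = 4. Expected numbers out of 3405:
  black-coated: 3405 × 3/4 = 2553.75
  white-coated: 3405 × 1/4 = 851.25
χ² = Σ (O − E)² / E
  black-coated: (2558 − 2553.75)² / 2553.75 = 0.0071
  white-coated: (847 − 851.25)² / 851.25 = 0.0212
χ² = 0.0071 + 0.0212 = 0.0283 ≈ 0.028
Degrees of freedom = 2 − 1 = 1; critical value at α = 0.05 is 3.841.
Since 0.028 < 3.841, we fail to reject the null hypothesis — the data are consistent with the 3:1 ratio.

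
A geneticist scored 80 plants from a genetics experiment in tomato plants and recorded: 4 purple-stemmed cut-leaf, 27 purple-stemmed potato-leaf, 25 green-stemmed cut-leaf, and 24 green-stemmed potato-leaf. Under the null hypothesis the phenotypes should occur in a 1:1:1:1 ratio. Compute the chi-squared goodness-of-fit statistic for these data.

17.300

Total ratio parts = 4. Expected numbers out of 80:
  purple-stemmed cut-leaf: 80 × 1/4 = 20
  purple-stemmed potato-leaf: 80 × 1/4 = 20
  green-stemmed cut-leaf: 80 × 1/4 = 20
  green-stemmed potato-leaf: 80 × 1/4 = 20
χ² = Σ (O − E)² / E
  purple-stemmed cut-leaf: (4 − 20)² / 20 = 12.8000
  purple-stemmed potato-leaf: (27 − 20)² / 20 = 2.4500
  green-stemmed cut-leaf: (25 − 20)² / 20 = 1.2500
  green-stemmed potato-leaf: (24 − 20)² / 20 = 0.8000
χ² = 12.8000 + 2.4500 + 1.2500 + 0.8000 = 17.300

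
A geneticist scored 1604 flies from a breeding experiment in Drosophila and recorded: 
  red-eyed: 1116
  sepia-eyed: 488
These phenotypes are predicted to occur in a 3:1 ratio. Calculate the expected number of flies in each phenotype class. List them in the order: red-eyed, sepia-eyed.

Expected counts for N = 1604 under a 3:1 ratio (total parts = 4):
  red-eyed: 1604 × 3/4 = 1203
  sepia-eyed: 1604 × 1/4 = 401

1203, 401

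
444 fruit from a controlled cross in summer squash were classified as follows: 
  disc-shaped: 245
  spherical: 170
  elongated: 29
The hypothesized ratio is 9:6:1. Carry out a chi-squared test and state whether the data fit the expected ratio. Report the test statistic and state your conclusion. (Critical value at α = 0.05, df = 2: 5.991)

The 9:6:1 ratio has 16 parts, so with N = 444 the expected counts are:
  disc-shaped: 444 × 9/16 = 249.75
  spherical: 444 × 6/16 = 166.5
  elongated: 444 × 1/16 = 27.75
χ² = Σ (O − E)² / E
  disc-shaped: (245 − 249.75)² / 249.75 = 0.0903
  spherical: (170 − 166.5)² / 166.5 = 0.0736
  elongated: (29 − 27.75)² / 27.75 = 0.0563
χ² = 0.0903 + 0.0736 + 0.0563 = 0.2202 ≈ 0.220
Degrees of freedom = 3 − 1 = 2; critical value at α = 0.05 is 5.991.
Since 0.220 < 5.991, we fail to reject the null hypothesis — the data are consistent with the 9:6:1 ratio.

0.220; consistent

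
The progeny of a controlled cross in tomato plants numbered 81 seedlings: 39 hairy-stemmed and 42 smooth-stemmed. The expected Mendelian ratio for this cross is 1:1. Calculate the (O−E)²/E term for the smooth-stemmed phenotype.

0.056

Under the 1:1 hypothesis (Σ ratio = 2, N = 81):
  hairy-stemmed: 81 × 1/2 = 40.5
  smooth-stemmed: 81 × 1/2 = 40.5
Contribution of smooth-stemmed: (42 − 40.5)² / 40.5 = 0.0556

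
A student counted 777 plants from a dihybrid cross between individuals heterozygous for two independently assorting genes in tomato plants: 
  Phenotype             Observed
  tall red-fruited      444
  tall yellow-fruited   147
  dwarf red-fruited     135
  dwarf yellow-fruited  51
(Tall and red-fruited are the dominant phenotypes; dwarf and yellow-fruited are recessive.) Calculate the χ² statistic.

1.028

A dihybrid F₂ with independent assortment and complete dominance at both loci gives a 9:3:3:1 phenotypic ratio.
The 9:3:3:1 ratio has 16 parts, so with N = 777 the expected counts are:
  tall red-fruited: 777 × 9/16 = 437.0625
  tall yellow-fruited: 777 × 3/16 = 145.6875
  dwarf red-fruited: 777 × 3/16 = 145.6875
  dwarf yellow-fruited: 777 × 1/16 = 48.5625
χ² = Σ (O − E)² / E
  tall red-fruited: (444 − 437.0625)² / 437.0625 = 0.1101
  tall yellow-fruited: (147 − 145.6875)² / 145.6875 = 0.0118
  dwarf red-fruited: (135 − 145.6875)² / 145.6875 = 0.7840
  dwarf yellow-fruited: (51 − 48.5625)² / 48.5625 = 0.1223
χ² = 0.1101 + 0.0118 + 0.7840 + 0.1223 = 1.0282 ≈ 1.028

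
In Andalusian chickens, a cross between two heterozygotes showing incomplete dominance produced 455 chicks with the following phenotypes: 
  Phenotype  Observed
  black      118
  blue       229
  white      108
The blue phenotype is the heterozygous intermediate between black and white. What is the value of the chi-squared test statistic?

With incomplete dominance, a heterozygote × heterozygote cross gives a 1:2:1 phenotypic ratio.
Under the 1:2:1 hypothesis (Σ ratio = 4, N = 455):
  black: 455 × 1/4 = 113.75
  blue: 455 × 2/4 = 227.5
  white: 455 × 1/4 = 113.75
χ² = Σ (O − E)² / E
  black: (118 − 113.75)² / 113.75 = 0.1588
  blue: (229 − 227.5)² / 227.5 = 0.0099
  white: (108 − 113.75)² / 113.75 = 0.2907
χ² = 0.1588 + 0.0099 + 0.2907 = 0.4594 ≈ 0.459

0.459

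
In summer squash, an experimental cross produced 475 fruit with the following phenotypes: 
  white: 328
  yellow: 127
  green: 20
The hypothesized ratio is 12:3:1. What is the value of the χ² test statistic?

The 12:3:1 ratio has 16 parts, so with N = 475 the expected counts are:
  white: 475 × 12/16 = 356.25
  yellow: 475 × 3/16 = 89.0625
  green: 475 × 1/16 = 29.6875
χ² = Σ (O − E)² / E
  white: (328 − 356.25)² / 356.25 = 2.2402
  yellow: (127 − 89.0625)² / 89.0625 = 16.1600
  green: (20 − 29.6875)² / 29.6875 = 3.1612
χ² = 2.2402 + 16.1600 + 3.1612 = 21.5614 ≈ 21.561

21.561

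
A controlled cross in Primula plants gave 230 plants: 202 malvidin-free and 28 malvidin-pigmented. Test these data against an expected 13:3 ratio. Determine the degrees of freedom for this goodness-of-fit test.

A goodness-of-fit test with 2 phenotype classes has df = 2 − 1 = 1.

1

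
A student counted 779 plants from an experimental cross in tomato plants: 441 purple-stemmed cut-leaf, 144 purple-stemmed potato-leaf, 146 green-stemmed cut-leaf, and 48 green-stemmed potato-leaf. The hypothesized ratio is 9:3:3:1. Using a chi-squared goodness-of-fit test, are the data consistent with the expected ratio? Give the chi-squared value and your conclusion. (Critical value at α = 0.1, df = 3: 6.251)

0.057; consistent

Total ratio parts = 16. Expected numbers out of 779:
  purple-stemmed cut-leaf: 779 × 9/16 = 438.1875
  purple-stemmed potato-leaf: 779 × 3/16 = 146.0625
  green-stemmed cut-leaf: 779 × 3/16 = 146.0625
  green-stemmed potato-leaf: 779 × 1/16 = 48.6875
χ² = Σ (O − E)² / E
  purple-stemmed cut-leaf: (441 − 438.1875)² / 438.1875 = 0.0181
  purple-stemmed potato-leaf: (144 − 146.0625)² / 146.0625 = 0.0291
  green-stemmed cut-leaf: (146 − 146.0625)² / 146.0625 = 0.0000
  green-stemmed potato-leaf: (48 − 48.6875)² / 48.6875 = 0.0097
χ² = 0.0181 + 0.0291 + 0.0000 + 0.0097 = 0.0569 ≈ 0.057
Degrees of freedom = 4 − 1 = 3; critical value at α = 0.1 is 6.251.
Since 0.057 < 6.251, we fail to reject the null hypothesis — the data are consistent with the 9:3:3:1 ratio.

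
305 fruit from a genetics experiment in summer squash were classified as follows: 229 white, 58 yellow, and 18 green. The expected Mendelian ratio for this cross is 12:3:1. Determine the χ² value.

Under the 12:3:1 hypothesis (Σ ratio = 16, N = 305):
  white: 305 × 12/16 = 228.75
  yellow: 305 × 3/16 = 57.1875
  green: 305 × 1/16 = 19.0625
χ² = Σ (O − E)² / E
  white: (229 − 228.75)² / 228.75 = 0.0003
  yellow: (58 − 57.1875)² / 57.1875 = 0.0115
  green: (18 − 19.0625)² / 19.0625 = 0.0592
χ² = 0.0003 + 0.0115 + 0.0592 = 0.071

0.071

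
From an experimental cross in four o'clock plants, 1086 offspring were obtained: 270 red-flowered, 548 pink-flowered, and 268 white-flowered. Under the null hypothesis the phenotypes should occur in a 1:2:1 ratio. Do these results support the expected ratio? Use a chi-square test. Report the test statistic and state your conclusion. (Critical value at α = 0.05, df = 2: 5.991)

The 1:2:1 ratio has 4 parts, so with N = 1086 the expected counts are:
  red-flowered: 1086 × 1/4 = 271.5
  pink-flowered: 1086 × 2/4 = 543
  white-flowered: 1086 × 1/4 = 271.5
χ² = Σ (O − E)² / E
  red-flowered: (270 − 271.5)² / 271.5 = 0.0083
  pink-flowered: (548 − 543)² / 543 = 0.0460
  white-flowered: (268 − 271.5)² / 271.5 = 0.0451
χ² = 0.0083 + 0.0460 + 0.0451 = 0.0994 ≈ 0.099
Degrees of freedom = 3 − 1 = 2; critical value at α = 0.05 is 5.991.
Since 0.099 < 5.991, we fail to reject the null hypothesis — the data are consistent with the 1:2:1 ratio.

0.099; consistent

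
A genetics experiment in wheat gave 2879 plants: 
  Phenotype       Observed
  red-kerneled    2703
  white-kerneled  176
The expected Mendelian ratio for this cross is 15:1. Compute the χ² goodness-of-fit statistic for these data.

0.092

Total ratio parts = 16. Expected numbers out of 2879:
  red-kerneled: 2879 × 15/16 = 2699.0625
  white-kerneled: 2879 × 1/16 = 179.9375
χ² = Σ (O − E)² / E
  red-kerneled: (2703 − 2699.0625)² / 2699.0625 = 0.0057
  white-kerneled: (176 − 179.9375)² / 179.9375 = 0.0862
χ² = 0.0057 + 0.0862 = 0.0919 ≈ 0.092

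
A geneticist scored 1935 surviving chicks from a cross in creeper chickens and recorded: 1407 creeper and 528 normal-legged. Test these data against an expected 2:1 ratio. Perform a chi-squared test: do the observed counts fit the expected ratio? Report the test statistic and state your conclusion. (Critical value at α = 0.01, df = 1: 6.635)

Total ratio parts = 3. Expected numbers out of 1935:
  creeper: 1935 × 2/3 = 1290
  normal-legged: 1935 × 1/3 = 645
χ² = Σ (O − E)² / E
  creeper: (1407 − 1290)² / 1290 = 10.6116
  normal-legged: (528 − 645)² / 645 = 21.2233
χ² = 10.6116 + 21.2233 = 31.8349 ≈ 31.835
Degrees of freedom = 2 − 1 = 1; critical value at α = 0.01 is 6.635.
Since 31.835 > 6.635, we reject the null hypothesis — the data do not fit the 2:1 ratio.

31.835; not consistent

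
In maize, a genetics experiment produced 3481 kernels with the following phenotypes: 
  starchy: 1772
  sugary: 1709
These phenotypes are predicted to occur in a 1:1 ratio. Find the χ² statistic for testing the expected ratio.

1.140

Total ratio parts = 2. Expected numbers out of 3481:
  starchy: 3481 × 1/2 = 1740.5
  sugary: 3481 × 1/2 = 1740.5
χ² = Σ (O − E)² / E
  starchy: (1772 − 1740.5)² / 1740.5 = 0.5701
  sugary: (1709 − 1740.5)² / 1740.5 = 0.5701
χ² = 0.5701 + 0.5701 = 1.1402 ≈ 1.140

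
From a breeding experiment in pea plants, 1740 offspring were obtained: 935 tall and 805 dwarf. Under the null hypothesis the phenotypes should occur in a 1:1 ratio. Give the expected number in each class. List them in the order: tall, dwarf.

870, 870

Under the 1:1 hypothesis (Σ ratio = 2, N = 1740):
  tall: 1740 × 1/2 = 870
  dwarf: 1740 × 1/2 = 870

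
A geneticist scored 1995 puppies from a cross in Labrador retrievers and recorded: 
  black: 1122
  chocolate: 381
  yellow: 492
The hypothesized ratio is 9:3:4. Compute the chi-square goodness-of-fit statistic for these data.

The 9:3:4 ratio has 16 parts, so with N = 1995 the expected counts are:
  black: 1995 × 9/16 = 1122.1875
  chocolate: 1995 × 3/16 = 374.0625
  yellow: 1995 × 4/16 = 498.75
χ² = Σ (O − E)² / E
  black: (1122 − 1122.1875)² / 1122.1875 = 0.0000
  chocolate: (381 − 374.0625)² / 374.0625 = 0.1287
  yellow: (492 − 498.75)² / 498.75 = 0.0914
χ² = 0.0000 + 0.1287 + 0.0914 = 0.2201 ≈ 0.220

0.220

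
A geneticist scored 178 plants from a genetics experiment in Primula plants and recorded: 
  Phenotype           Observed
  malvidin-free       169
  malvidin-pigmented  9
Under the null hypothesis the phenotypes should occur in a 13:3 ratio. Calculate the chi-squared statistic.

21.910

Expected counts for N = 178 under a 13:3 ratio (total parts = 16):
  malvidin-free: 178 × 13/16 = 144.625
  malvidin-pigmented: 178 × 3/16 = 33.375
χ² = Σ (O − E)² / E
  malvidin-free: (169 − 144.625)² / 144.625 = 4.1081
  malvidin-pigmented: (9 − 33.375)² / 33.375 = 17.8020
χ² = 4.1081 + 17.8020 = 21.9101 ≈ 21.910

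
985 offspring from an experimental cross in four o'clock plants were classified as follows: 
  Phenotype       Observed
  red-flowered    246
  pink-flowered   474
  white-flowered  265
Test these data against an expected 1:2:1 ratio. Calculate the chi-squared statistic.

2.123

Under the 1:2:1 hypothesis (Σ ratio = 4, N = 985):
  red-flowered: 985 × 1/4 = 246.25
  pink-flowered: 985 × 2/4 = 492.5
  white-flowered: 985 × 1/4 = 246.25
χ² = Σ (O − E)² / E
  red-flowered: (246 − 246.25)² / 246.25 = 0.0003
  pink-flowered: (474 − 492.5)² / 492.5 = 0.6949
  white-flowered: (265 − 246.25)² / 246.25 = 1.4277
χ² = 0.0003 + 0.6949 + 1.4277 = 2.1229 ≈ 2.123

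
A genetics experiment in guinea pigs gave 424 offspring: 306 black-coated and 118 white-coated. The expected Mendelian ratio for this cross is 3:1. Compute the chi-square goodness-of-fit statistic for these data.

1.811

Under the 3:1 hypothesis (Σ ratio = 4, N = 424):
  black-coated: 424 × 3/4 = 318
  white-coated: 424 × 1/4 = 106
χ² = Σ (O − E)² / E
  black-coated: (306 − 318)² / 318 = 0.4528
  white-coated: (118 − 106)² / 106 = 1.3585
χ² = 0.4528 + 1.3585 = 1.8113 ≈ 1.811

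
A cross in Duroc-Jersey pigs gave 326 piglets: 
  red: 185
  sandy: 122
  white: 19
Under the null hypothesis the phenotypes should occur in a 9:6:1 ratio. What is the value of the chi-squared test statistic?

The 9:6:1 ratio has 16 parts, so with N = 326 the expected counts are:
  red: 326 × 9/16 = 183.375
  sandy: 326 × 6/16 = 122.25
  white: 326 × 1/16 = 20.375
χ² = Σ (O − E)² / E
  red: (185 − 183.375)² / 183.375 = 0.0144
  sandy: (122 − 122.25)² / 122.25 = 0.0005
  white: (19 − 20.375)² / 20.375 = 0.0928
χ² = 0.0144 + 0.0005 + 0.0928 = 0.1077 ≈ 0.108

0.108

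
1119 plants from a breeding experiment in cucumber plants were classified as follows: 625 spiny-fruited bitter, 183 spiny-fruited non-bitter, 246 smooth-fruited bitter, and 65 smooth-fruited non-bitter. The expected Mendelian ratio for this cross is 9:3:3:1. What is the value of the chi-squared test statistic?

Total ratio parts = 16. Expected numbers out of 1119:
  spiny-fruited bitter: 1119 × 9/16 = 629.4375
  spiny-fruited non-bitter: 1119 × 3/16 = 209.8125
  smooth-fruited bitter: 1119 × 3/16 = 209.8125
  smooth-fruited non-bitter: 1119 × 1/16 = 69.9375
χ² = Σ (O − E)² / E
  spiny-fruited bitter: (625 − 629.4375)² / 629.4375 = 0.0313
  spiny-fruited non-bitter: (183 − 209.8125)² / 209.8125 = 3.4264
  smooth-fruited bitter: (246 − 209.8125)² / 209.8125 = 6.2415
  smooth-fruited non-bitter: (65 − 69.9375)² / 69.9375 = 0.3486
χ² = 0.0313 + 3.4264 + 6.2415 + 0.3486 = 10.0478 ≈ 10.048

10.048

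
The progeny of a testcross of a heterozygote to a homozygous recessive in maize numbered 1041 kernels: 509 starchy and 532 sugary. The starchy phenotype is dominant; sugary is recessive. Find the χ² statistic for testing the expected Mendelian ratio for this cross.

A testcross of a heterozygote (Aa × aa) gives a 1:1 phenotypic ratio.
Expected counts for N = 1041 under a 1:1 ratio (total parts = 2):
  starchy: 1041 × 1/2 = 520.5
  sugary: 1041 × 1/2 = 520.5
χ² = Σ (O − E)² / E
  starchy: (509 − 520.5)² / 520.5 = 0.2541
  sugary: (532 − 520.5)² / 520.5 = 0.2541
χ² = 0.2541 + 0.2541 = 0.5082 ≈ 0.508

0.508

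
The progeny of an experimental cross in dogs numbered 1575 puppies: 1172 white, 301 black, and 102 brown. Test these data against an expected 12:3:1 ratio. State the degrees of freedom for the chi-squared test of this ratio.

A goodness-of-fit test with 3 phenotype classes has df = 3 − 1 = 2.

2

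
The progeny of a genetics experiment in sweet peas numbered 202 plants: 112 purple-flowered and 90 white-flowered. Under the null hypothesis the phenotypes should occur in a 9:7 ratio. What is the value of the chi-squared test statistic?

0.053

Total ratio parts = 16. Expected numbers out of 202:
  purple-flowered: 202 × 9/16 = 113.625
  white-flowered: 202 × 7/16 = 88.375
χ² = Σ (O − E)² / E
  purple-flowered: (112 − 113.625)² / 113.625 = 0.0232
  white-flowered: (90 − 88.375)² / 88.375 = 0.0299
χ² = 0.0232 + 0.0299 = 0.0531 ≈ 0.053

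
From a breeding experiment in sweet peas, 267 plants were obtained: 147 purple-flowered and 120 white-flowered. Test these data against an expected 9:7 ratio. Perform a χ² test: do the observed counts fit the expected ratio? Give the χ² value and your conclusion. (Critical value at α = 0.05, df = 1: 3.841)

Expected counts for N = 267 under a 9:7 ratio (total parts = 16):
  purple-flowered: 267 × 9/16 = 150.1875
  white-flowered: 267 × 7/16 = 116.8125
χ² = Σ (O − E)² / E
  purple-flowered: (147 − 150.1875)² / 150.1875 = 0.0676
  white-flowered: (120 − 116.8125)² / 116.8125 = 0.0870
χ² = 0.0676 + 0.0870 = 0.1546 ≈ 0.155
Degrees of freedom = 2 − 1 = 1; critical value at α = 0.05 is 3.841.
Since 0.155 < 3.841, we fail to reject the null hypothesis — the data are consistent with the 9:7 ratio.

0.155; consistent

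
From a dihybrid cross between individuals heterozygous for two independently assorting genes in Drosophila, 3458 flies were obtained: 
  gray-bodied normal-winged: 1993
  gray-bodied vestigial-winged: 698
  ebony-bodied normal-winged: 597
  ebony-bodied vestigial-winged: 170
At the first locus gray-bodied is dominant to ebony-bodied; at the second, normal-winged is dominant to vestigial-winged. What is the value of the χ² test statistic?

A dihybrid F₂ with independent assortment and complete dominance at both loci gives a 9:3:3:1 phenotypic ratio.
Under the 9:3:3:1 hypothesis (Σ ratio = 16, N = 3458):
  gray-bodied normal-winged: 3458 × 9/16 = 1945.125
  gray-bodied vestigial-winged: 3458 × 3/16 = 648.375
  ebony-bodied normal-winged: 3458 × 3/16 = 648.375
  ebony-bodied vestigial-winged: 3458 × 1/16 = 216.125
χ² = Σ (O − E)² / E
  gray-bodied normal-winged: (1993 − 1945.125)² / 1945.125 = 1.1783
  gray-bodied vestigial-winged: (698 − 648.375)² / 648.375 = 3.7982
  ebony-bodied normal-winged: (597 − 648.375)² / 648.375 = 4.0708
  ebony-bodied vestigial-winged: (170 − 216.125)² / 216.125 = 9.8439
χ² = 1.1783 + 3.7982 + 4.0708 + 9.8439 = 18.8912 ≈ 18.891

18.891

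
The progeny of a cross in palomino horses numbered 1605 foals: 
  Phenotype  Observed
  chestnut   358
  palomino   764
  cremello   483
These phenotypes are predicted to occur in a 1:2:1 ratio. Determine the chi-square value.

The 1:2:1 ratio has 4 parts, so with N = 1605 the expected counts are:
  chestnut: 1605 × 1/4 = 401.25
  palomino: 1605 × 2/4 = 802.5
  cremello: 1605 × 1/4 = 401.25
χ² = Σ (O − E)² / E
  chestnut: (358 − 401.25)² / 401.25 = 4.6618
  palomino: (764 − 802.5)² / 802.5 = 1.8470
  cremello: (483 − 401.25)² / 401.25 = 16.6556
χ² = 4.6618 + 1.8470 + 16.6556 = 23.1644 ≈ 23.164

23.164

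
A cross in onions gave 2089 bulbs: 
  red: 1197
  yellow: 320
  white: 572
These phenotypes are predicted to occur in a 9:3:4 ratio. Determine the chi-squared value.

18.269

The 9:3:4 ratio has 16 parts, so with N = 2089 the expected counts are:
  red: 2089 × 9/16 = 1175.0625
  yellow: 2089 × 3/16 = 391.6875
  white: 2089 × 4/16 = 522.25
χ² = Σ (O − E)² / E
  red: (1197 − 1175.0625)² / 1175.0625 = 0.4096
  yellow: (320 − 391.6875)² / 391.6875 = 13.1204
  white: (572 − 522.25)² / 522.25 = 4.7392
χ² = 0.4096 + 13.1204 + 4.7392 = 18.2692 ≈ 18.269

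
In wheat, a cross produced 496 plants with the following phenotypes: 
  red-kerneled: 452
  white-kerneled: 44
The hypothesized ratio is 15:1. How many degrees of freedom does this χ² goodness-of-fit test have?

1

A goodness-of-fit test with 2 phenotype classes has df = 2 − 1 = 1.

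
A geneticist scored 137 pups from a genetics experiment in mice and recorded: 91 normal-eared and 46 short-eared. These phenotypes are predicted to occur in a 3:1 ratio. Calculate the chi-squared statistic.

5.375

Expected counts for N = 137 under a 3:1 ratio (total parts = 4):
  normal-eared: 137 × 3/4 = 102.75
  short-eared: 137 × 1/4 = 34.25
χ² = Σ (O − E)² / E
  normal-eared: (91 − 102.75)² / 102.75 = 1.3437
  short-eared: (46 − 34.25)² / 34.25 = 4.0310
χ² = 1.3437 + 4.0310 = 5.3747 ≈ 5.375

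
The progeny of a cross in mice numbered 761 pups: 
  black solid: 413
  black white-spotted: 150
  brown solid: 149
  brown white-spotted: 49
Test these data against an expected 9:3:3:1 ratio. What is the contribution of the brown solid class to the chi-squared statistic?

0.279

The 9:3:3:1 ratio has 16 parts, so with N = 761 the expected counts are:
  black solid: 761 × 9/16 = 428.0625
  black white-spotted: 761 × 3/16 = 142.6875
  brown solid: 761 × 3/16 = 142.6875
  brown white-spotted: 761 × 1/16 = 47.5625
Contribution of brown solid: (149 − 142.6875)² / 142.6875 = 0.2793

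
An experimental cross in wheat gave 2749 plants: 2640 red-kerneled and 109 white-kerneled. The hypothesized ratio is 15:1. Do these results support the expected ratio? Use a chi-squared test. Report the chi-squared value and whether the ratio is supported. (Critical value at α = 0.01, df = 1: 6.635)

The 15:1 ratio has 16 parts, so with N = 2749 the expected counts are:
  red-kerneled: 2749 × 15/16 = 2577.1875
  white-kerneled: 2749 × 1/16 = 171.8125
χ² = Σ (O − E)² / E
  red-kerneled: (2640 − 2577.1875)² / 2577.1875 = 1.5309
  white-kerneled: (109 − 171.8125)² / 171.8125 = 22.9635
χ² = 1.5309 + 22.9635 = 24.4944 ≈ 24.494
Degrees of freedom = 2 − 1 = 1; critical value at α = 0.01 is 6.635.
Since 24.494 > 6.635, we reject the null hypothesis — the data do not fit the 15:1 ratio.

24.494; not consistent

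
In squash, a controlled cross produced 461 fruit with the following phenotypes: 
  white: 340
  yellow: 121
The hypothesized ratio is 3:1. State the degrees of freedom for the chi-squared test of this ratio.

1

A goodness-of-fit test with 2 phenotype classes has df = 2 − 1 = 1.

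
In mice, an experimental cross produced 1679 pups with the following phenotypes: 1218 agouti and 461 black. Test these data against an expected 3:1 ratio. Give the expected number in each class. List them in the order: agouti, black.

Expected counts for N = 1679 under a 3:1 ratio (total parts = 4):
  agouti: 1679 × 3/4 = 1259.25
  black: 1679 × 1/4 = 419.75

1259.25, 419.75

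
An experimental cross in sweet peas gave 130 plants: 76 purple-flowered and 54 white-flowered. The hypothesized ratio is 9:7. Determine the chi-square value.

0.258

Under the 9:7 hypothesis (Σ ratio = 16, N = 130):
  purple-flowered: 130 × 9/16 = 73.125
  white-flowered: 130 × 7/16 = 56.875
χ² = Σ (O − E)² / E
  purple-flowered: (76 − 73.125)² / 73.125 = 0.1130
  white-flowered: (54 − 56.875)² / 56.875 = 0.1453
χ² = 0.1130 + 0.1453 = 0.2583 ≈ 0.258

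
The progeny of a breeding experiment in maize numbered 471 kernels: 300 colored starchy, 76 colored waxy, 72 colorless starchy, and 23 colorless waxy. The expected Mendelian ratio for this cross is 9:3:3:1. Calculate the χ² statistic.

Expected counts for N = 471 under a 9:3:3:1 ratio (total parts = 16):
  colored starchy: 471 × 9/16 = 264.9375
  colored waxy: 471 × 3/16 = 88.3125
  colorless starchy: 471 × 3/16 = 88.3125
  colorless waxy: 471 × 1/16 = 29.4375
χ² = Σ (O − E)² / E
  colored starchy: (300 − 264.9375)² / 264.9375 = 4.6403
  colored waxy: (76 − 88.3125)² / 88.3125 = 1.7166
  colorless starchy: (72 − 88.3125)² / 88.3125 = 3.0131
  colorless waxy: (23 − 29.4375)² / 29.4375 = 1.4078
χ² = 4.6403 + 1.7166 + 3.0131 + 1.4078 = 10.7778 ≈ 10.778

10.778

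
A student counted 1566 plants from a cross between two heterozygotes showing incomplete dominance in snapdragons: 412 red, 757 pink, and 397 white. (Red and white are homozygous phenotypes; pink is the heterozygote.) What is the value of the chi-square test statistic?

2.014

With incomplete dominance, a heterozygote × heterozygote cross gives a 1:2:1 phenotypic ratio.
Total ratio parts = 4. Expected numbers out of 1566:
  red: 1566 × 1/4 = 391.5
  pink: 1566 × 2/4 = 783
  white: 1566 × 1/4 = 391.5
χ² = Σ (O − E)² / E
  red: (412 − 391.5)² / 391.5 = 1.0734
  pink: (757 − 783)² / 783 = 0.8633
  white: (397 − 391.5)² / 391.5 = 0.0773
χ² = 1.0734 + 0.8633 + 0.0773 = 2.014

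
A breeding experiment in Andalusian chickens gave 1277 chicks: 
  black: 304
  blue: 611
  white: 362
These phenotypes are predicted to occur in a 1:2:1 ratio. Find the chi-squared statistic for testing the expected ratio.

Total ratio parts = 4. Expected numbers out of 1277:
  black: 1277 × 1/4 = 319.25
  blue: 1277 × 2/4 = 638.5
  white: 1277 × 1/4 = 319.25
χ² = Σ (O − E)² / E
  black: (304 − 319.25)² / 319.25 = 0.7285
  blue: (611 − 638.5)² / 638.5 = 1.1844
  white: (362 − 319.25)² / 319.25 = 5.7245
χ² = 0.7285 + 1.1844 + 5.7245 = 7.6374 ≈ 7.637

7.637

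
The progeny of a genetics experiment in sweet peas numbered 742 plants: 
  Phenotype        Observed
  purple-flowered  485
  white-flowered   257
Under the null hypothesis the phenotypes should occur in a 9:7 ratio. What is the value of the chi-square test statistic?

25.044

Total ratio parts = 16. Expected numbers out of 742:
  purple-flowered: 742 × 9/16 = 417.375
  white-flowered: 742 × 7/16 = 324.625
χ² = Σ (O − E)² / E
  purple-flowered: (485 − 417.375)² / 417.375 = 10.9569
  white-flowered: (257 − 324.625)² / 324.625 = 14.0875
χ² = 10.9569 + 14.0875 = 25.0444 ≈ 25.044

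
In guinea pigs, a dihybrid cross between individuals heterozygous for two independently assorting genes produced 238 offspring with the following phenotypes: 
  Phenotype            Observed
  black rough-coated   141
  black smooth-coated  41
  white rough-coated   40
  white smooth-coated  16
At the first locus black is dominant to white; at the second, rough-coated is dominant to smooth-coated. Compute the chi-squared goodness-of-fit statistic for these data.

A dihybrid F₂ with independent assortment and complete dominance at both loci gives a 9:3:3:1 phenotypic ratio.
Expected counts for N = 238 under a 9:3:3:1 ratio (total parts = 16):
  black rough-coated: 238 × 9/16 = 133.875
  black smooth-coated: 238 × 3/16 = 44.625
  white rough-coated: 238 × 3/16 = 44.625
  white smooth-coated: 238 × 1/16 = 14.875
χ² = Σ (O − E)² / E
  black rough-coated: (141 − 133.875)² / 133.875 = 0.3792
  black smooth-coated: (41 − 44.625)² / 44.625 = 0.2945
  white rough-coated: (40 − 44.625)² / 44.625 = 0.4793
  white smooth-coated: (16 − 14.875)² / 14.875 = 0.0851
χ² = 0.3792 + 0.2945 + 0.4793 + 0.0851 = 1.2381 ≈ 1.238

1.238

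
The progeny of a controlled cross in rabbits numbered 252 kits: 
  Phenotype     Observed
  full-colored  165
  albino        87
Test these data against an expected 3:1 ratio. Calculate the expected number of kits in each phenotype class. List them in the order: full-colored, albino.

189, 63

Under the 3:1 hypothesis (Σ ratio = 4, N = 252):
  full-colored: 252 × 3/4 = 189
  albino: 252 × 1/4 = 63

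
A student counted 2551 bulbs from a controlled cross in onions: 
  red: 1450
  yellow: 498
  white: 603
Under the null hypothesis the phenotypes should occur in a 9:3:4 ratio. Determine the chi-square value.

2.862

Expected counts for N = 2551 under a 9:3:4 ratio (total parts = 16):
  red: 2551 × 9/16 = 1434.9375
  yellow: 2551 × 3/16 = 478.3125
  white: 2551 × 4/16 = 637.75
χ² = Σ (O − E)² / E
  red: (1450 − 1434.9375)² / 1434.9375 = 0.1581
  yellow: (498 − 478.3125)² / 478.3125 = 0.8103
  white: (603 − 637.75)² / 637.75 = 1.8935
χ² = 0.1581 + 0.8103 + 1.8935 = 2.8619 ≈ 2.862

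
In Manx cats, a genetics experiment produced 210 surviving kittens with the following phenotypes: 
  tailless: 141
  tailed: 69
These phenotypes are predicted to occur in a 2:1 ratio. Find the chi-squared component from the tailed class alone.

The 2:1 ratio has 3 parts, so with N = 210 the expected counts are:
  tailless: 210 × 2/3 = 140
  tailed: 210 × 1/3 = 70
Contribution of tailed: (69 − 70)² / 70 = 0.0143

0.014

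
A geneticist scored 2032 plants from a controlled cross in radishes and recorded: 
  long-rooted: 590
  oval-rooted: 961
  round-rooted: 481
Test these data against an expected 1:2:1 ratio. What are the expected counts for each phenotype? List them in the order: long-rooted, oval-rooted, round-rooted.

508, 1016, 508

Under the 1:2:1 hypothesis (Σ ratio = 4, N = 2032):
  long-rooted: 2032 × 1/4 = 508
  oval-rooted: 2032 × 2/4 = 1016
  round-rooted: 2032 × 1/4 = 508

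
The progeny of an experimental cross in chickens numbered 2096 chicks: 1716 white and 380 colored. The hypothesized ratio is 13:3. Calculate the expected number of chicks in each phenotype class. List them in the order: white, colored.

1703, 393

Under the 13:3 hypothesis (Σ ratio = 16, N = 2096):
  white: 2096 × 13/16 = 1703
  colored: 2096 × 3/16 = 393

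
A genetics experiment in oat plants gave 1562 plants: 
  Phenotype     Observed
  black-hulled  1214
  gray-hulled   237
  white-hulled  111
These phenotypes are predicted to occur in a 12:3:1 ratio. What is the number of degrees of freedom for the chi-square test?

2

A goodness-of-fit test with 3 phenotype classes has df = 3 − 1 = 2.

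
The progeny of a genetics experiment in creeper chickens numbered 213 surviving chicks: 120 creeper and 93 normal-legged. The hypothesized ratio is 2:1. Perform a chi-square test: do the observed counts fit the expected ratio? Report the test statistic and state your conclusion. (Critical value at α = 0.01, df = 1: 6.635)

Total ratio parts = 3. Expected numbers out of 213:
  creeper: 213 × 2/3 = 142
  normal-legged: 213 × 1/3 = 71
χ² = Σ (O − E)² / E
  creeper: (120 − 142)² / 142 = 3.4085
  normal-legged: (93 − 71)² / 71 = 6.8169
χ² = 3.4085 + 6.8169 = 10.2254 ≈ 10.225
Degrees of freedom = 2 − 1 = 1; critical value at α = 0.01 is 6.635.
Since 10.225 > 6.635, we reject the null hypothesis — the data do not fit the 2:1 ratio.

10.225; not consistent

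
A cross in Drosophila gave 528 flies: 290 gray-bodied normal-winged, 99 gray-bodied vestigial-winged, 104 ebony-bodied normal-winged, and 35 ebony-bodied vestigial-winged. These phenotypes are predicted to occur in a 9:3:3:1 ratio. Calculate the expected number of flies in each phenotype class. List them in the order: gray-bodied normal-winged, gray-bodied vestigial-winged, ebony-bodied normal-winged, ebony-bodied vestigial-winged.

Under the 9:3:3:1 hypothesis (Σ ratio = 16, N = 528):
  gray-bodied normal-winged: 528 × 9/16 = 297
  gray-bodied vestigial-winged: 528 × 3/16 = 99
  ebony-bodied normal-winged: 528 × 3/16 = 99
  ebony-bodied vestigial-winged: 528 × 1/16 = 33

297, 99, 99, 33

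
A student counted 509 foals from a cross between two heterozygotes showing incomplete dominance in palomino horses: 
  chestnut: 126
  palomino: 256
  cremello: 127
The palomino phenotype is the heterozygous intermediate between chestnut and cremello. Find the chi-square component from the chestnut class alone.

With incomplete dominance, a heterozygote × heterozygote cross gives a 1:2:1 phenotypic ratio.
The 1:2:1 ratio has 4 parts, so with N = 509 the expected counts are:
  chestnut: 509 × 1/4 = 127.25
  palomino: 509 × 2/4 = 254.5
  cremello: 509 × 1/4 = 127.25
Contribution of chestnut: (126 − 127.25)² / 127.25 = 0.0123

0.012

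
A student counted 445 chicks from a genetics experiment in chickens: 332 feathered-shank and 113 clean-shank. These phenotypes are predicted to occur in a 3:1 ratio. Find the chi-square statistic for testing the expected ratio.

Under the 3:1 hypothesis (Σ ratio = 4, N = 445):
  feathered-shank: 445 × 3/4 = 333.75
  clean-shank: 445 × 1/4 = 111.25
χ² = Σ (O − E)² / E
  feathered-shank: (332 − 333.75)² / 333.75 = 0.0092
  clean-shank: (113 − 111.25)² / 111.25 = 0.0275
χ² = 0.0092 + 0.0275 = 0.0367 ≈ 0.037

0.037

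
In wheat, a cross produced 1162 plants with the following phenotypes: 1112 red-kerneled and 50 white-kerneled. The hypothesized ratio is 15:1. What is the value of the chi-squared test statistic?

7.518

The 15:1 ratio has 16 parts, so with N = 1162 the expected counts are:
  red-kerneled: 1162 × 15/16 = 1089.375
  white-kerneled: 1162 × 1/16 = 72.625
χ² = Σ (O − E)² / E
  red-kerneled: (1112 − 1089.375)² / 1089.375 = 0.4699
  white-kerneled: (50 − 72.625)² / 72.625 = 7.0484
χ² = 0.4699 + 7.0484 = 7.5183 ≈ 7.518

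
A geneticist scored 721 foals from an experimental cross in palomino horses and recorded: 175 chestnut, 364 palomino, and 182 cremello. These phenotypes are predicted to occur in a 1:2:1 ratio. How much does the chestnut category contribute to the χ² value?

Expected counts for N = 721 under a 1:2:1 ratio (total parts = 4):
  chestnut: 721 × 1/4 = 180.25
  palomino: 721 × 2/4 = 360.5
  cremello: 721 × 1/4 = 180.25
Contribution of chestnut: (175 − 180.25)² / 180.25 = 0.1529

0.153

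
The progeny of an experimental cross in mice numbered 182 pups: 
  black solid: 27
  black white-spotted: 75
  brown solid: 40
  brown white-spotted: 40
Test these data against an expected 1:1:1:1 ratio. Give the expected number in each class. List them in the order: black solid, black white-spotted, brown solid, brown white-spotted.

Under the 1:1:1:1 hypothesis (Σ ratio = 4, N = 182):
  black solid: 182 × 1/4 = 45.5
  black white-spotted: 182 × 1/4 = 45.5
  brown solid: 182 × 1/4 = 45.5
  brown white-spotted: 182 × 1/4 = 45.5

45.5, 45.5, 45.5, 45.5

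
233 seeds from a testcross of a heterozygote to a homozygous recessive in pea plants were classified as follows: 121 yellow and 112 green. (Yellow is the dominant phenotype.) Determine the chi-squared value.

A testcross of a heterozygote (Aa × aa) gives a 1:1 phenotypic ratio.
The 1:1 ratio has 2 parts, so with N = 233 the expected counts are:
  yellow: 233 × 1/2 = 116.5
  green: 233 × 1/2 = 116.5
χ² = Σ (O − E)² / E
  yellow: (121 − 116.5)² / 116.5 = 0.1738
  green: (112 − 116.5)² / 116.5 = 0.1738
χ² = 0.1738 + 0.1738 = 0.3476 ≈ 0.348

0.348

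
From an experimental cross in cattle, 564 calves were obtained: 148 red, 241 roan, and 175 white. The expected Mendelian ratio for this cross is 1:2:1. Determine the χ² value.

14.507

Under the 1:2:1 hypothesis (Σ ratio = 4, N = 564):
  red: 564 × 1/4 = 141
  roan: 564 × 2/4 = 282
  white: 564 × 1/4 = 141
χ² = Σ (O − E)² / E
  red: (148 − 141)² / 141 = 0.3475
  roan: (241 − 282)² / 282 = 5.9610
  white: (175 − 141)² / 141 = 8.1986
χ² = 0.3475 + 5.9610 + 8.1986 = 14.5071 ≈ 14.507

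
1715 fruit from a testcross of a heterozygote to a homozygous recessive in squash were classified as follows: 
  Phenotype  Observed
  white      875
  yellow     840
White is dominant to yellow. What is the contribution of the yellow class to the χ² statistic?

A testcross of a heterozygote (Aa × aa) gives a 1:1 phenotypic ratio.
Total ratio parts = 2. Expected numbers out of 1715:
  white: 1715 × 1/2 = 857.5
  yellow: 1715 × 1/2 = 857.5
Contribution of yellow: (840 − 857.5)² / 857.5 = 0.3571

0.357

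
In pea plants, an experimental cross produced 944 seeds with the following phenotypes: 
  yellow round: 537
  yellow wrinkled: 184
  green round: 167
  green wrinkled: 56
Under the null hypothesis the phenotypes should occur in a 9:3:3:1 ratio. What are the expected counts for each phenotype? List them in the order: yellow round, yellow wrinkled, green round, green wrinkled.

531, 177, 177, 59

Under the 9:3:3:1 hypothesis (Σ ratio = 16, N = 944):
  yellow round: 944 × 9/16 = 531
  yellow wrinkled: 944 × 3/16 = 177
  green round: 944 × 3/16 = 177
  green wrinkled: 944 × 1/16 = 59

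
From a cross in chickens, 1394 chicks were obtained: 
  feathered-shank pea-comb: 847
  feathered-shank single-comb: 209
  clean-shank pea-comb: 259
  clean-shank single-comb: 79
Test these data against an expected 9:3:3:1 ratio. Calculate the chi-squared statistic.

Under the 9:3:3:1 hypothesis (Σ ratio = 16, N = 1394):
  feathered-shank pea-comb: 1394 × 9/16 = 784.125
  feathered-shank single-comb: 1394 × 3/16 = 261.375
  clean-shank pea-comb: 1394 × 3/16 = 261.375
  clean-shank single-comb: 1394 × 1/16 = 87.125
χ² = Σ (O − E)² / E
  feathered-shank pea-comb: (847 − 784.125)² / 784.125 = 5.0416
  feathered-shank single-comb: (209 − 261.375)² / 261.375 = 10.4950
  clean-shank pea-comb: (259 − 261.375)² / 261.375 = 0.0216
  clean-shank single-comb: (79 − 87.125)² / 87.125 = 0.7577
χ² = 5.0416 + 10.4950 + 0.0216 + 0.7577 = 16.3159 ≈ 16.316

16.316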